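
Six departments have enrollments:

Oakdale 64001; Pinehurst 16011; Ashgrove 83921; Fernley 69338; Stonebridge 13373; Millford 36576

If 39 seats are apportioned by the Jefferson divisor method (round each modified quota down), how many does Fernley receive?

10

Standard divisor 283220/39 ≈ 7262.051; standard quotas: Oakdale 8.813, Pinehurst 2.205, Ashgrove 11.556, Fernley 9.548, Stonebridge 1.841, Millford 5.037.
Rounding down gives 8, 2, 11, 9, 1, 5 = 36 seats, so the divisor must be adjusted.
With modified divisor 6800: modified quotas Oakdale 9.412, Pinehurst 2.355, Ashgrove 12.341, Fernley 10.197, Stonebridge 1.967, Millford 5.379.
Rounding down: Oakdale 9, Pinehurst 2, Ashgrove 12, Fernley 10, Stonebridge 1, Millford 5 (total 39).
Fernley receives 10.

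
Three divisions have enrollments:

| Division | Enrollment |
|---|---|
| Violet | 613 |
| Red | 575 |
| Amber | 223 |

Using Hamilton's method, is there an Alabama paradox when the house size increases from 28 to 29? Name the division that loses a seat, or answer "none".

Amber

At 28 seats: Violet 12, Red 11, Amber 5.
At 29 seats: Violet 13, Red 12, Amber 4.
Amber drops from 5 to 4.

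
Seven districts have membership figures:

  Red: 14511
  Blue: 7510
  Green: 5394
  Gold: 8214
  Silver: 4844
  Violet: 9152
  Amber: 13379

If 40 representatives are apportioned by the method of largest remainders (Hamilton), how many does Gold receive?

Standard divisor: 63004 ÷ 40 ≈ 1575.1.
Standard quotas: Red 9.2127, Blue 4.7680, Green 3.4245, Gold 5.2149, Silver 3.0754, Violet 5.8104, Amber 8.4941.
Lower quotas: Red 9, Blue 4, Green 3, Gold 5, Silver 3, Violet 5, Amber 8 (sum 37, leaving 3 seats).
Remainders in descending order: Violet 0.8104, Blue 0.7680, Amber 0.4941, Green 0.4245, Gold 0.2149, Red 0.2127, Silver 0.0754.
Largest remainders: Violet, Blue, Amber receive the extra seats.
Gold receives 5.

5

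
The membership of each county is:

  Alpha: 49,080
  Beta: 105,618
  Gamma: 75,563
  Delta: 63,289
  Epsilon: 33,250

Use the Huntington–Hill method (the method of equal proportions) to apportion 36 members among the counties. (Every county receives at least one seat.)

Alpha: 5, Beta: 12, Gamma: 8, Delta: 7, Epsilon: 4

With divisor 9077: modified quotas Alpha 5.407, Beta 11.636, Gamma 8.325, Delta 6.972, Epsilon 3.663.
Geometric-mean thresholds: Alpha √(5·6)=5.477, Beta √(11·12)=11.489, Gamma √(8·9)=8.485, Delta √(6·7)=6.481, Epsilon √(3·4)=3.464.
Each quota rounded against its threshold gives Alpha 5, Beta 12, Gamma 8, Delta 7, Epsilon 4 (total 36).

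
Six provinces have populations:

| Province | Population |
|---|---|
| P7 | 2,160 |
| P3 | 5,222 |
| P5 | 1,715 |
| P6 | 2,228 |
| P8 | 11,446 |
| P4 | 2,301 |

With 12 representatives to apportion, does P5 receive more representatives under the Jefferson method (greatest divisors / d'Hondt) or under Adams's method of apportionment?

Jefferson: P7 1, P3 3, P5 0, P6 1, P8 6, P4 1.
Adams: P7 1, P3 3, P5 1, P6 1, P8 5, P4 1.
P5 gets 0 under Jefferson and 1 under Adams.

Adams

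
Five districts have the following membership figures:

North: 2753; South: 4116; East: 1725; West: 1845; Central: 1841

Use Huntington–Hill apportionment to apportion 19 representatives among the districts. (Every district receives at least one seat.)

With divisor 670: modified quotas North 4.109, South 6.143, East 2.575, West 2.754, Central 2.748.
Geometric-mean thresholds: North √(4·5)=4.472, South √(6·7)=6.481, East √(2·3)=2.449, West √(2·3)=2.449, Central √(2·3)=2.449.
Each quota rounded against its threshold gives North 4, South 6, East 3, West 3, Central 3 (total 19).

North=4, South=6, East=3, West=3, Central=3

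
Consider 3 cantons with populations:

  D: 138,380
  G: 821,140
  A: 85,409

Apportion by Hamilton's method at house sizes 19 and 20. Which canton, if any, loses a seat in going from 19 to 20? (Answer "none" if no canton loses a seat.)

At 19 seats: D 2, G 15, A 2.
At 20 seats: D 3, G 16, A 1.
A drops from 2 to 1.

A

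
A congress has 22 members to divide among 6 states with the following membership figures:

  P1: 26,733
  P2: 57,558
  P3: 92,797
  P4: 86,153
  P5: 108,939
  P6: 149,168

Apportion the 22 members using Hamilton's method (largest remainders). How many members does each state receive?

Standard divisor: 521348 ÷ 22 ≈ 23697.636.
Standard quotas: P1 1.1281, P2 2.4288, P3 3.9159, P4 3.6355, P5 4.5970, P6 6.2946.
Lower quotas: P1 1, P2 2, P3 3, P4 3, P5 4, P6 6 (sum 19, leaving 3 seats).
Remainders in descending order: P3 0.9159, P4 0.6355, P5 0.5970, P2 0.4288, P6 0.2946, P1 0.1281.
The surplus seats go to P3, P4, P5.

P1 1, P2 2, P3 4, P4 4, P5 5, P6 6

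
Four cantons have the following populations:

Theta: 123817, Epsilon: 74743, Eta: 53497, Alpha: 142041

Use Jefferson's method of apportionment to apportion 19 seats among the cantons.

Standard divisor 394098/19 ≈ 20742; standard quotas: Theta 5.969, Epsilon 3.603, Eta 2.579, Alpha 6.848.
Rounding down gives 5, 3, 2, 6 = 16 seats, so the divisor must be adjusted.
With modified divisor 18300: modified quotas Theta 6.766, Epsilon 4.084, Eta 2.923, Alpha 7.762.
Rounding down: Theta 6, Epsilon 4, Eta 2, Alpha 7 (total 19).

Theta: 6; Epsilon: 4; Eta: 2; Alpha: 7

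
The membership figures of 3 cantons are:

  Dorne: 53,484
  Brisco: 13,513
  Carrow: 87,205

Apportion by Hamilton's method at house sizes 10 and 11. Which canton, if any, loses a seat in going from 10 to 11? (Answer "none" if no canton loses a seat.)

At 10 seats: Dorne 3, Brisco 1, Carrow 6.
At 11 seats: Dorne 4, Brisco 1, Carrow 6.
No canton's allocation decreased.

none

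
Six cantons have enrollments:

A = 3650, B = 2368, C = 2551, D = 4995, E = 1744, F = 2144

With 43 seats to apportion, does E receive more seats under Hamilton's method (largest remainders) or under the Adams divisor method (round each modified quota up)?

Hamilton: A 9, B 6, C 6, D 13, E 4, F 5.
Adams: A 9, B 6, C 6, D 12, E 5, F 5.
E gets 4 under Hamilton and 5 under Adams.

Adams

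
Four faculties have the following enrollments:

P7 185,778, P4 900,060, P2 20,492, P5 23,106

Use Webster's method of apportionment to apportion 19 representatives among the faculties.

Standard divisor 1129436/19 ≈ 59444; standard quotas: P7 3.125, P4 15.141, P2 0.345, P5 0.389.
Rounding to the nearest integer gives 3, 15, 0, 0 = 18 seats, so the divisor must be adjusted.
With modified divisor 56300: modified quotas P7 3.300, P4 15.987, P2 0.364, P5 0.410.
Rounding to the nearest integer: P7 3, P4 16, P2 0, P5 0 (total 19).

P7 3, P4 16, P2 0, P5 0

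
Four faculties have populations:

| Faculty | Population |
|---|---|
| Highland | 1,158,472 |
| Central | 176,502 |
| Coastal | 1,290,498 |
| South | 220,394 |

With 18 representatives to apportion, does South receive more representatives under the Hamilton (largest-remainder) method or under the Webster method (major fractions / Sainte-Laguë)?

Hamilton: Highland 7, Central 1, Coastal 8, South 2.
Webster: Highland 8, Central 1, Coastal 8, South 1.
South gets 2 under Hamilton and 1 under Webster.

Hamilton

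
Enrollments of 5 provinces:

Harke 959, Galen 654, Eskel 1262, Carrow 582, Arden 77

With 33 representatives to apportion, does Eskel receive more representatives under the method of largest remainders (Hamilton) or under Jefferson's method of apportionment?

Hamilton: Harke 9, Galen 6, Eskel 12, Carrow 5, Arden 1.
Jefferson: Harke 9, Galen 6, Eskel 13, Carrow 5, Arden 0.
Eskel gets 12 under Hamilton and 13 under Jefferson.

Jefferson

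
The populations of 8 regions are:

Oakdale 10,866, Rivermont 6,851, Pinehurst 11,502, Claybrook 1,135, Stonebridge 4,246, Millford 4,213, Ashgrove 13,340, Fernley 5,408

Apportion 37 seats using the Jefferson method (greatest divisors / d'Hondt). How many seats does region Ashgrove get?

9

Standard divisor 57561/37 ≈ 1555.703; standard quotas: Oakdale 6.985, Rivermont 4.404, Pinehurst 7.393, Claybrook 0.730, Stonebridge 2.729, Millford 2.708, Ashgrove 8.575, Fernley 3.476.
Rounding down gives 6, 4, 7, 0, 2, 2, 8, 3 = 32 seats, so the divisor must be adjusted.
With modified divisor 1390: modified quotas Oakdale 7.817, Rivermont 4.929, Pinehurst 8.275, Claybrook 0.817, Stonebridge 3.055, Millford 3.031, Ashgrove 9.597, Fernley 3.891.
Rounding down: Oakdale 7, Rivermont 4, Pinehurst 8, Claybrook 0, Stonebridge 3, Millford 3, Ashgrove 9, Fernley 3 (total 37).
Ashgrove receives 9.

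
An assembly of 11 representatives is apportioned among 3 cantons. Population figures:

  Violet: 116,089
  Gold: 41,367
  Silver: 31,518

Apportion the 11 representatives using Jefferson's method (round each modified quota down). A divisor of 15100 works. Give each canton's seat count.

With modified divisor 15100: modified quotas Violet 7.688, Gold 2.740, Silver 2.087.
Rounding down: Violet 7, Gold 2, Silver 2 (total 11).

Violet 7, Gold 2, Silver 2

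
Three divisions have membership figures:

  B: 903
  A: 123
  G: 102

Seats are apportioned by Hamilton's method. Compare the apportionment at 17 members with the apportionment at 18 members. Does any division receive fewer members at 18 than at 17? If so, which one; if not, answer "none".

At 17 seats: B 14, A 2, G 1.
At 18 seats: B 14, A 2, G 2.
No division's allocation decreased.

none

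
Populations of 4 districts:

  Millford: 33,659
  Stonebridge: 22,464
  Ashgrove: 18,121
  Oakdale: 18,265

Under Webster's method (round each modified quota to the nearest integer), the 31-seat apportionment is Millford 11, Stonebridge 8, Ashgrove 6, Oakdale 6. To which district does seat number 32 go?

Millford

Priority for the next seat is population ÷ (current seats + 0.5).
Priorities: Millford 2926.870, Stonebridge 2642.824, Ashgrove 2787.846, Oakdale 2810.000.
Highest priority: Millford.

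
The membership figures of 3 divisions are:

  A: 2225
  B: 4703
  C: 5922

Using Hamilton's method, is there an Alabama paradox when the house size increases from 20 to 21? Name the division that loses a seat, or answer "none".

At 20 seats: A 4, B 7, C 9.
At 21 seats: A 3, B 8, C 10.
A drops from 4 to 3.

A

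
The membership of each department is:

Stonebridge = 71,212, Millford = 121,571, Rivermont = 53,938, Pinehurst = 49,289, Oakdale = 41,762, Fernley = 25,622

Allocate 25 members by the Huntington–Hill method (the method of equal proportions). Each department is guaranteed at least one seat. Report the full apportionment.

With divisor 14949: modified quotas Stonebridge 4.764, Millford 8.132, Rivermont 3.608, Pinehurst 3.297, Oakdale 2.794, Fernley 1.714.
Geometric-mean thresholds: Stonebridge √(4·5)=4.472, Millford √(8·9)=8.485, Rivermont √(3·4)=3.464, Pinehurst √(3·4)=3.464, Oakdale √(2·3)=2.449, Fernley √(1·2)=1.414.
Each quota rounded against its threshold gives Stonebridge 5, Millford 8, Rivermont 4, Pinehurst 3, Oakdale 3, Fernley 2 (total 25).

Stonebridge=5; Millford=8; Rivermont=4; Pinehurst=3; Oakdale=3; Fernley=2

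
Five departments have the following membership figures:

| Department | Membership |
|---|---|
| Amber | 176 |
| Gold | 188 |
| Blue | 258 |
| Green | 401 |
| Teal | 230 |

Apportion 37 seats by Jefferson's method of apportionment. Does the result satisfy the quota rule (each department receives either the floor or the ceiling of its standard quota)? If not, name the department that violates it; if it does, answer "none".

none

Standard quotas: Amber 5.197, Gold 5.551, Blue 7.619, Green 11.841, Teal 6.792.
Jefferson allocation: Amber 5, Gold 5, Blue 8, Green 12, Teal 7.
Every allocation lies between the lower and upper quota.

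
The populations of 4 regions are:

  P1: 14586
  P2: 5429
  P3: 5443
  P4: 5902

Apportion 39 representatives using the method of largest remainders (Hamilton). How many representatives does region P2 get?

Total 31360; standard divisor 31360/39 ≈ 804.103.
Standard quotas: P1 18.1395, P2 6.7516, P3 6.7690, P4 7.3399.
Lower quotas: P1 18, P2 6, P3 6, P4 7 (sum 37, leaving 2 seats).
Remainders in descending order: P3 0.7690, P2 0.7516, P4 0.3399, P1 0.1395.
The surplus seats go to P3, P2.
P2 receives 7.

7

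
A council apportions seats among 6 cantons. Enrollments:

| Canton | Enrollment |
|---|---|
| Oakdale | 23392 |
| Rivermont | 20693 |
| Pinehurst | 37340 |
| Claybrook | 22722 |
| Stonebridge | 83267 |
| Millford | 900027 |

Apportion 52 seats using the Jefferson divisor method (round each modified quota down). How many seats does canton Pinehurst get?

1

Standard divisor 1087441/52 ≈ 20912.327; standard quotas: Oakdale 1.119, Rivermont 0.990, Pinehurst 1.786, Claybrook 1.087, Stonebridge 3.982, Millford 43.038.
Rounding down gives 1, 0, 1, 1, 3, 43 = 49 seats, so the divisor must be adjusted.
With modified divisor 20200: modified quotas Oakdale 1.158, Rivermont 1.024, Pinehurst 1.849, Claybrook 1.125, Stonebridge 4.122, Millford 44.556.
Rounding down: Oakdale 1, Rivermont 1, Pinehurst 1, Claybrook 1, Stonebridge 4, Millford 44 (total 52).
Pinehurst receives 1.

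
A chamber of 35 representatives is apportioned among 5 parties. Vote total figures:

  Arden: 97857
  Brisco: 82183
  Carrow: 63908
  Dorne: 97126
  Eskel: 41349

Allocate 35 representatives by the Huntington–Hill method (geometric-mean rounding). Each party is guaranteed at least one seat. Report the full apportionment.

Arden: 9; Brisco: 7; Carrow: 6; Dorne: 9; Eskel: 4

With divisor 11214: modified quotas Arden 8.726, Brisco 7.329, Carrow 5.699, Dorne 8.661, Eskel 3.687.
Geometric-mean thresholds: Arden √(8·9)=8.485, Brisco √(7·8)=7.483, Carrow √(5·6)=5.477, Dorne √(8·9)=8.485, Eskel √(3·4)=3.464.
Each quota rounded against its threshold gives Arden 9, Brisco 7, Carrow 6, Dorne 9, Eskel 4 (total 35).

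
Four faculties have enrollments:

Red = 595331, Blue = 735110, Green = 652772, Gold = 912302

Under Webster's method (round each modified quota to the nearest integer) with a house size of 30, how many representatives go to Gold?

9

Standard divisor 2895515/30 ≈ 96517.167; standard quotas: Red 6.168, Blue 7.616, Green 6.763, Gold 9.452.
Rounding to the nearest integer gives Red 6, Blue 8, Green 7, Gold 9 — total 30, matching the house size, so no adjustment is needed.
Gold receives 9.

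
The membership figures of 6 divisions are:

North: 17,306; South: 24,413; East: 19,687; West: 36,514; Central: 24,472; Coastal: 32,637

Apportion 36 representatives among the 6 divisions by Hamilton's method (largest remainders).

North 4, South 6, East 4, West 8, Central 6, Coastal 8

The standard divisor is 155029/36 ≈ 4306.361.
Standard quotas: North 4.0187, South 5.6691, East 4.5716, West 8.4791, Central 5.6828, Coastal 7.5788.
Lower quotas: North 4, South 5, East 4, West 8, Central 5, Coastal 7 (sum 33, leaving 3 seats).
Remainders in descending order: Central 0.6828, South 0.6691, Coastal 0.5788, East 0.5716, West 0.4791, North 0.0187.
Largest remainders: Central, South, Coastal receive the extra seats.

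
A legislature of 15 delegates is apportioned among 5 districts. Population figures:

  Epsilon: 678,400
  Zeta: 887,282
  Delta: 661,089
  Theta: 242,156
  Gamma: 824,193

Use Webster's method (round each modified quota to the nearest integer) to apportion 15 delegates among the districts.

Epsilon: 3, Zeta: 4, Delta: 3, Theta: 1, Gamma: 4

Standard divisor 3293120/15 ≈ 219541.333; standard quotas: Epsilon 3.090, Zeta 4.042, Delta 3.011, Theta 1.103, Gamma 3.754.
Rounding to the nearest integer gives Epsilon 3, Zeta 4, Delta 3, Theta 1, Gamma 4 — total 15, matching the house size, so no adjustment is needed.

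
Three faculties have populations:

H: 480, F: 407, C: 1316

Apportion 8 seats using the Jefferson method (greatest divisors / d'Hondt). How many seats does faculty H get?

2

Standard divisor 2203/8 ≈ 275.375; standard quotas: H 1.743, F 1.478, C 4.779.
Rounding down gives 1, 1, 4 = 6 seats, so the divisor must be adjusted.
With modified divisor 230: modified quotas H 2.087, F 1.770, C 5.722.
Rounding down: H 2, F 1, C 5 (total 8).
H receives 2.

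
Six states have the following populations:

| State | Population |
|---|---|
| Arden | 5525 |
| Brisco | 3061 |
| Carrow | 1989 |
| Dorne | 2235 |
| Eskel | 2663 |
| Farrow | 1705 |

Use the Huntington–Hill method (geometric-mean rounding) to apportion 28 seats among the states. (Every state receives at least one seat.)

Arden 9; Brisco 5; Carrow 3; Dorne 4; Eskel 4; Farrow 3

With divisor 620: modified quotas Arden 8.911, Brisco 4.937, Carrow 3.208, Dorne 3.605, Eskel 4.295, Farrow 2.750.
Geometric-mean thresholds: Arden √(8·9)=8.485, Brisco √(4·5)=4.472, Carrow √(3·4)=3.464, Dorne √(3·4)=3.464, Eskel √(4·5)=4.472, Farrow √(2·3)=2.449.
Each quota rounded against its threshold gives Arden 9, Brisco 5, Carrow 3, Dorne 4, Eskel 4, Farrow 3 (total 28).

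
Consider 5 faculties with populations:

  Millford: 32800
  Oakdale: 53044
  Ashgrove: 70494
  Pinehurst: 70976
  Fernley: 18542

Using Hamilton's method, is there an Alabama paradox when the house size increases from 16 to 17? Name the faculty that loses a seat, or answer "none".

none

At 16 seats: Millford 2, Oakdale 3, Ashgrove 5, Pinehurst 5, Fernley 1.
At 17 seats: Millford 2, Oakdale 4, Ashgrove 5, Pinehurst 5, Fernley 1.
No faculty's allocation decreased.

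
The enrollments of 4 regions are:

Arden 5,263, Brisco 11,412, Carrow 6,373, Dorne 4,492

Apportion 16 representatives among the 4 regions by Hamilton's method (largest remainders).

The standard divisor is 27540/16 ≈ 1721.25.
Standard quotas: Arden 3.0577, Brisco 6.6301, Carrow 3.7025, Dorne 2.6097.
Lower quotas: Arden 3, Brisco 6, Carrow 3, Dorne 2 (sum 14, leaving 2 seats).
Remainders in descending order: Carrow 0.7025, Brisco 0.6301, Dorne 0.6097, Arden 0.0577.
The surplus seats go to Carrow, Brisco.

Arden=3, Brisco=7, Carrow=4, Dorne=2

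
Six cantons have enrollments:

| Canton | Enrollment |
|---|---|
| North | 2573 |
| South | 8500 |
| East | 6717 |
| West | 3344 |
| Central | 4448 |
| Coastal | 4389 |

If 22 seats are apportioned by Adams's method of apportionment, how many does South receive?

6

Standard divisor 29971/22 ≈ 1362.318; standard quotas: North 1.889, South 6.239, East 4.931, West 2.455, Central 3.265, Coastal 3.222.
Rounding up gives 2, 7, 5, 3, 4, 4 = 25 seats, so the divisor must be adjusted.
With modified divisor 1600: modified quotas North 1.608, South 5.312, East 4.198, West 2.090, Central 2.780, Coastal 2.743.
Rounding up: North 2, South 6, East 5, West 3, Central 3, Coastal 3 (total 22).
South receives 6.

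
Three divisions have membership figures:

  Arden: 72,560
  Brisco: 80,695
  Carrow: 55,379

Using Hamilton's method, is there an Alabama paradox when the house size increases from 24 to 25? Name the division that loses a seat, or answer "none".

At 24 seats: Arden 8, Brisco 9, Carrow 7.
At 25 seats: Arden 9, Brisco 10, Carrow 6.
Carrow drops from 7 to 6.

Carrow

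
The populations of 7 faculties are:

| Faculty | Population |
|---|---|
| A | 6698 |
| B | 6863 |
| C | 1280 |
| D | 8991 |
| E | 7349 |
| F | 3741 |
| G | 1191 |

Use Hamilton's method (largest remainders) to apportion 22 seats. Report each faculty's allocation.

A=4, B=4, C=1, D=6, E=4, F=2, G=1

The standard divisor is 36113/22 ≈ 1641.5.
Standard quotas: A 4.0804, B 4.1809, C 0.7798, D 5.4773, E 4.4770, F 2.2790, G 0.7256.
Lower quotas: A 4, B 4, C 0, D 5, E 4, F 2, G 0 (sum 19, leaving 3 seats).
Remainders in descending order: C 0.7798, G 0.7256, D 0.4773, E 0.4770, F 0.2790, B 0.1809, A 0.0804.
The surplus seats go to C, G, D.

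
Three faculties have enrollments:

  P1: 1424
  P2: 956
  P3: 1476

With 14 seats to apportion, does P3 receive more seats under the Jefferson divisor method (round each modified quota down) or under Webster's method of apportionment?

Jefferson

Jefferson: P1 5, P2 3, P3 6.
Webster: P1 5, P2 4, P3 5.
P3 gets 6 under Jefferson and 5 under Webster.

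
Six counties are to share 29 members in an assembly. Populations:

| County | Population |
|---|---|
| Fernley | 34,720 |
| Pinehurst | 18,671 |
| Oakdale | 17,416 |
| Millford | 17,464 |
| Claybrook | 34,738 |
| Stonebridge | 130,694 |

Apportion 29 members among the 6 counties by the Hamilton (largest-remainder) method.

Standard divisor: 253703 ÷ 29 ≈ 8748.379.
Standard quotas: Fernley 3.9687, Pinehurst 2.1342, Oakdale 1.9908, Millford 1.9963, Claybrook 3.9708, Stonebridge 14.9392.
Lower quotas: Fernley 3, Pinehurst 2, Oakdale 1, Millford 1, Claybrook 3, Stonebridge 14 (sum 24, leaving 5 seats).
Remainders in descending order: Millford 0.9963, Oakdale 0.9908, Claybrook 0.9708, Fernley 0.9687, Stonebridge 0.9392, Pinehurst 0.1342.
Largest remainders: Millford, Oakdale, Claybrook, Fernley, Stonebridge receive the extra seats.

Fernley 4; Pinehurst 2; Oakdale 2; Millford 2; Claybrook 4; Stonebridge 15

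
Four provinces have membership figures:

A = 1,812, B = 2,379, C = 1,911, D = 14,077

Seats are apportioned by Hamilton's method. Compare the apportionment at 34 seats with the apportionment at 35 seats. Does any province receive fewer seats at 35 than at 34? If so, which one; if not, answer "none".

At 34 seats: A 3, B 4, C 3, D 24.
At 35 seats: A 3, B 4, C 3, D 25.
No province's allocation decreased.

none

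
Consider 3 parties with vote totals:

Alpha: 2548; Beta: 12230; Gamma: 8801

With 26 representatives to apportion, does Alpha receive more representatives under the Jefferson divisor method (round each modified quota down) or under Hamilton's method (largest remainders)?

Hamilton

Jefferson: Alpha 2, Beta 14, Gamma 10.
Hamilton: Alpha 3, Beta 13, Gamma 10.
Alpha gets 2 under Jefferson and 3 under Hamilton.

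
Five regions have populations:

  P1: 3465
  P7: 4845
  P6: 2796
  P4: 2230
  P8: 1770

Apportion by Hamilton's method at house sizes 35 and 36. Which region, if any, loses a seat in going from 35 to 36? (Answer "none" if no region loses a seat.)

At 35 seats: P1 8, P7 11, P6 7, P4 5, P8 4.
At 36 seats: P1 8, P7 12, P6 7, P4 5, P8 4.
No region's allocation decreased.

none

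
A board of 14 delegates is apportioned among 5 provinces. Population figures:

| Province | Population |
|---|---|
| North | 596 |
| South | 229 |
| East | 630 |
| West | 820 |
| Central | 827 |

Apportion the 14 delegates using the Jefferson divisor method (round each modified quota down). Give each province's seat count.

North: 2, South: 1, East: 3, West: 4, Central: 4

Standard divisor 3102/14 ≈ 221.571; standard quotas: North 2.690, South 1.034, East 2.843, West 3.701, Central 3.732.
Rounding down gives 2, 1, 2, 3, 3 = 11 seats, so the divisor must be adjusted.
With modified divisor 200: modified quotas North 2.980, South 1.145, East 3.150, West 4.100, Central 4.135.
Rounding down: North 2, South 1, East 3, West 4, Central 4 (total 14).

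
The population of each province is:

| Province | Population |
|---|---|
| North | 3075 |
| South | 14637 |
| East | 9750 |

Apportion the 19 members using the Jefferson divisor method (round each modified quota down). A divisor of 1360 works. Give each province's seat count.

North 2; South 10; East 7

With modified divisor 1360: modified quotas North 2.261, South 10.762, East 7.169.
Rounding down: North 2, South 10, East 7 (total 19).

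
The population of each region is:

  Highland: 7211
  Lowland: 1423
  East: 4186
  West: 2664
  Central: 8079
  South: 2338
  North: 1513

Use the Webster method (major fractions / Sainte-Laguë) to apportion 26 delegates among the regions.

Standard divisor 27414/26 ≈ 1054.385; standard quotas: Highland 6.839, Lowland 1.350, East 3.970, West 2.527, Central 7.662, South 2.217, North 1.435.
Rounding to the nearest integer gives Highland 7, Lowland 1, East 4, West 3, Central 8, South 2, North 1 — total 26, matching the house size, so no adjustment is needed.

Highland 7, Lowland 1, East 4, West 3, Central 8, South 2, North 1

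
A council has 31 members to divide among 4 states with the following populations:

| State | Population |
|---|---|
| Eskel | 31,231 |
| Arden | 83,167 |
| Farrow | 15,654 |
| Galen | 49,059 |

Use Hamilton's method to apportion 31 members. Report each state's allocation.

Eskel=5, Arden=14, Farrow=3, Galen=9

Standard divisor: 179111 ÷ 31 ≈ 5777.774.
Standard quotas: Eskel 5.4054, Arden 14.3943, Farrow 2.7093, Galen 8.4910.
Lower quotas: Eskel 5, Arden 14, Farrow 2, Galen 8 (sum 29, leaving 2 seats).
Remainders in descending order: Farrow 0.7093, Galen 0.4910, Eskel 0.4054, Arden 0.3943.
Largest remainders: Farrow, Galen receive the extra seats.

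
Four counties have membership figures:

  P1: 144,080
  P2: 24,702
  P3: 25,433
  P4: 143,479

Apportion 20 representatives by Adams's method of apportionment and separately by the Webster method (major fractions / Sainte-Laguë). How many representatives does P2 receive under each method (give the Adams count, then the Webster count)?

2 and 1

Adams: P1 8, P2 2, P3 2, P4 8.
Webster: P1 9, P2 1, P3 2, P4 8.
P2 gets 2 under Adams and 1 under Webster.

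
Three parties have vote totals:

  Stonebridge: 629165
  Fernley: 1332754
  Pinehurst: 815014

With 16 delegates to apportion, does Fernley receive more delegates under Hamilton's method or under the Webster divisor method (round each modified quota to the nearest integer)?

Hamilton

Hamilton: Stonebridge 3, Fernley 8, Pinehurst 5.
Webster: Stonebridge 4, Fernley 7, Pinehurst 5.
Fernley gets 8 under Hamilton and 7 under Webster.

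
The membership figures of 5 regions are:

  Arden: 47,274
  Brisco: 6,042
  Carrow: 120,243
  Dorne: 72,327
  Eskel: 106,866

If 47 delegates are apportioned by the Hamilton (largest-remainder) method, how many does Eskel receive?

14

Total 352752; standard divisor 352752/47 ≈ 7505.362.
Standard quotas: Arden 6.2987, Brisco 0.8050, Carrow 16.0209, Dorne 9.6367, Eskel 14.2386.
Lower quotas: Arden 6, Brisco 0, Carrow 16, Dorne 9, Eskel 14 (sum 45, leaving 2 seats).
Remainders in descending order: Brisco 0.8050, Dorne 0.6367, Arden 0.2987, Eskel 0.2386, Carrow 0.0209.
The surplus seats go to Brisco, Dorne.
Eskel receives 14.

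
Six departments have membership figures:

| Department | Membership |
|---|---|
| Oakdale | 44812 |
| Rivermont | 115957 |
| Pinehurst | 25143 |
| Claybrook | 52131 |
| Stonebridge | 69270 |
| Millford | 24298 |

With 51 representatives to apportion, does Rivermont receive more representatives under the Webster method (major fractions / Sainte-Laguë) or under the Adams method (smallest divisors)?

Webster

Webster: Oakdale 7, Rivermont 18, Pinehurst 4, Claybrook 8, Stonebridge 10, Millford 4.
Adams: Oakdale 7, Rivermont 17, Pinehurst 4, Claybrook 8, Stonebridge 11, Millford 4.
Rivermont gets 18 under Webster and 17 under Adams.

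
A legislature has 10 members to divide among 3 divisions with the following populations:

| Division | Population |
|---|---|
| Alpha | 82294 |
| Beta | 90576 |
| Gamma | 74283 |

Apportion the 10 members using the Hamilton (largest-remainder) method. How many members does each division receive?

Total 247153; standard divisor 247153/10 ≈ 24715.3.
Standard quotas: Alpha 3.3297, Beta 3.6648, Gamma 3.0055.
Lower quotas: Alpha 3, Beta 3, Gamma 3 (sum 9, leaving 1 seat).
Remainders in descending order: Beta 0.6648, Alpha 0.3297, Gamma 0.0055.
The surplus seat goes to Beta.

Alpha 3, Beta 4, Gamma 3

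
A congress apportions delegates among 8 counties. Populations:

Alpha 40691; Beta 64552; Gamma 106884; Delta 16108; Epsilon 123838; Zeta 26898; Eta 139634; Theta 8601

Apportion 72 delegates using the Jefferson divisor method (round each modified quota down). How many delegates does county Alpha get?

Standard divisor 527206/72 ≈ 7322.306; standard quotas: Alpha 5.557, Beta 8.816, Gamma 14.597, Delta 2.200, Epsilon 16.912, Zeta 3.673, Eta 19.070, Theta 1.175.
Rounding down gives 5, 8, 14, 2, 16, 3, 19, 1 = 68 seats, so the divisor must be adjusted.
With modified divisor 6900: modified quotas Alpha 5.897, Beta 9.355, Gamma 15.490, Delta 2.334, Epsilon 17.948, Zeta 3.898, Eta 20.237, Theta 1.247.
Rounding down: Alpha 5, Beta 9, Gamma 15, Delta 2, Epsilon 17, Zeta 3, Eta 20, Theta 1 (total 72).
Alpha receives 5.

5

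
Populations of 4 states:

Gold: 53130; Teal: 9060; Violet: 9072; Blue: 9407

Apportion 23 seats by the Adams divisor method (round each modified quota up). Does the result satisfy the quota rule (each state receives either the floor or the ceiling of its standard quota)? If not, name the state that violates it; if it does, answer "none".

Standard quotas: Gold 15.148, Teal 2.583, Violet 2.587, Blue 2.682.
Adams allocation: Gold 14, Teal 3, Violet 3, Blue 3.
Gold has quota 15.148 (lower 15, upper 16) but receives 14 — outside the quota interval.

Gold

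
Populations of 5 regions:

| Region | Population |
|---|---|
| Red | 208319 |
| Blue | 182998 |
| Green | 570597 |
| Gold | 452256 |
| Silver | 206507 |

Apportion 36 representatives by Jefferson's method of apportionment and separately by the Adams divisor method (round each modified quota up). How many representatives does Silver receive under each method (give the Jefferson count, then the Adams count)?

4 and 5

Jefferson: Red 5, Blue 4, Green 13, Gold 10, Silver 4.
Adams: Red 5, Blue 4, Green 12, Gold 10, Silver 5.
Silver gets 4 under Jefferson and 5 under Adams.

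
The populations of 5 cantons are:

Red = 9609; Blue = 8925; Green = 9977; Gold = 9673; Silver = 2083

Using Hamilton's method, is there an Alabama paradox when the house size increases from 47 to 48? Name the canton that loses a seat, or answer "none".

At 47 seats: Red 11, Blue 10, Green 12, Gold 11, Silver 3.
At 48 seats: Red 11, Blue 11, Green 12, Gold 12, Silver 2.
Silver drops from 3 to 2.

Silver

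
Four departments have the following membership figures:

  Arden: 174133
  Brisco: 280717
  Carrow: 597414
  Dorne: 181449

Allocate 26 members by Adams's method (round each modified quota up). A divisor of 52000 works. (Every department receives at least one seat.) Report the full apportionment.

With modified divisor 52000: modified quotas Arden 3.349, Brisco 5.398, Carrow 11.489, Dorne 3.489.
Rounding up: Arden 4, Brisco 6, Carrow 12, Dorne 4 (total 26).

Arden 4; Brisco 6; Carrow 12; Dorne 4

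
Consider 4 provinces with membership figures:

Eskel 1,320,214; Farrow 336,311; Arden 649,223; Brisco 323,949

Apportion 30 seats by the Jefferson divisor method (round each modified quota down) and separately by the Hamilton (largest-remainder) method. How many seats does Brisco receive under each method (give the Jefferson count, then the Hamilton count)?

Jefferson: Eskel 16, Farrow 4, Arden 7, Brisco 3.
Hamilton: Eskel 15, Farrow 4, Arden 7, Brisco 4.
Brisco gets 3 under Jefferson and 4 under Hamilton.

3 and 4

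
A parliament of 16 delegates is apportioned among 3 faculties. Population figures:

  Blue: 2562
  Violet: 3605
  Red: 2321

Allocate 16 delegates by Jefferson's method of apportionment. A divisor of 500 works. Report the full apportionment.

With modified divisor 500: modified quotas Blue 5.124, Violet 7.210, Red 4.642.
Rounding down: Blue 5, Violet 7, Red 4 (total 16).

Blue 5; Violet 7; Red 4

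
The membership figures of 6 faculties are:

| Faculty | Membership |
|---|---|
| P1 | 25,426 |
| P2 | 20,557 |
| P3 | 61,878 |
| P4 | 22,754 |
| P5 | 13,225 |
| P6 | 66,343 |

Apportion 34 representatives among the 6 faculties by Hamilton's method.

P1 4, P2 3, P3 10, P4 4, P5 2, P6 11

The standard divisor is 210183/34 ≈ 6181.853.
Standard quotas: P1 4.1130, P2 3.3254, P3 10.0096, P4 3.6808, P5 2.1393, P6 10.7319.
Lower quotas: P1 4, P2 3, P3 10, P4 3, P5 2, P6 10 (sum 32, leaving 2 seats).
Remainders in descending order: P6 0.7319, P4 0.6808, P2 0.3254, P5 0.1393, P1 0.1130, P3 0.0096.
The surplus seats go to P6, P4.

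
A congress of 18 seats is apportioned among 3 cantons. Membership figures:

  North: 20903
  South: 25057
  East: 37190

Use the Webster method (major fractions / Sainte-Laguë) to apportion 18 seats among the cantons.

Standard divisor 83150/18 ≈ 4619.444; standard quotas: North 4.525, South 5.424, East 8.051.
Rounding to the nearest integer gives North 5, South 5, East 8 — total 18, matching the house size, so no adjustment is needed.

North 5, South 5, East 8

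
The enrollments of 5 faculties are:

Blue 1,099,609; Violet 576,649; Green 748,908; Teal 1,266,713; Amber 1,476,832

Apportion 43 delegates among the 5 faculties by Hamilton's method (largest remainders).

Blue 9, Violet 5, Green 6, Teal 11, Amber 12

Total 5168711; standard divisor 5168711/43 ≈ 120202.581.
Standard quotas: Blue 9.1480, Violet 4.7973, Green 6.2304, Teal 10.5382, Amber 12.2862.
Lower quotas: Blue 9, Violet 4, Green 6, Teal 10, Amber 12 (sum 41, leaving 2 seats).
Remainders in descending order: Violet 0.7973, Teal 0.5382, Amber 0.2862, Green 0.2304, Blue 0.1480.
The surplus seats go to Violet, Teal.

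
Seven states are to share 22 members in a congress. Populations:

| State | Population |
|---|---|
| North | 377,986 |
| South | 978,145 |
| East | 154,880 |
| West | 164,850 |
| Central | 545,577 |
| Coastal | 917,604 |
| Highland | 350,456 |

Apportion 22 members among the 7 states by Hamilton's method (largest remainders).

Total 3489498; standard divisor 3489498/22 ≈ 158613.545.
Standard quotas: North 2.3831, South 6.1668, East 0.9765, West 1.0393, Central 3.4397, Coastal 5.7852, Highland 2.2095.
Lower quotas: North 2, South 6, East 0, West 1, Central 3, Coastal 5, Highland 2 (sum 19, leaving 3 seats).
Remainders in descending order: East 0.9765, Coastal 0.7852, Central 0.4397, North 0.3831, Highland 0.2095, South 0.1668, West 0.0393.
The surplus seats go to East, Coastal, Central.

North 2; South 6; East 1; West 1; Central 4; Coastal 6; Highland 2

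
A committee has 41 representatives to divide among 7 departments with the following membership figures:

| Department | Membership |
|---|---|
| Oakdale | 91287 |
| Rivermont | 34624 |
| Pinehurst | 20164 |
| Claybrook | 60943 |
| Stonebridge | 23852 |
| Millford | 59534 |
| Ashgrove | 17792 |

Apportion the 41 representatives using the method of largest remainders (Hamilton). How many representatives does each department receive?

Oakdale 12, Rivermont 5, Pinehurst 3, Claybrook 8, Stonebridge 3, Millford 8, Ashgrove 2

Standard divisor: 308196 ÷ 41 ≈ 7516.976.
Standard quotas: Oakdale 12.1441, Rivermont 4.6061, Pinehurst 2.6825, Claybrook 8.1074, Stonebridge 3.1731, Millford 7.9199, Ashgrove 2.3669.
Lower quotas: Oakdale 12, Rivermont 4, Pinehurst 2, Claybrook 8, Stonebridge 3, Millford 7, Ashgrove 2 (sum 38, leaving 3 seats).
Remainders in descending order: Millford 0.9199, Pinehurst 0.6825, Rivermont 0.6061, Ashgrove 0.3669, Stonebridge 0.1731, Oakdale 0.1441, Claybrook 0.1074.
Largest remainders: Millford, Pinehurst, Rivermont receive the extra seats.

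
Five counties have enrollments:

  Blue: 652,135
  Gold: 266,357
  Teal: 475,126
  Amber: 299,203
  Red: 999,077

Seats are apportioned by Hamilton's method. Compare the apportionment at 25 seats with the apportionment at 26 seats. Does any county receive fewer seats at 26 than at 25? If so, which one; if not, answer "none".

Gold

At 25 seats: Blue 6, Gold 3, Teal 4, Amber 3, Red 9.
At 26 seats: Blue 6, Gold 2, Teal 5, Amber 3, Red 10.
Gold drops from 3 to 2.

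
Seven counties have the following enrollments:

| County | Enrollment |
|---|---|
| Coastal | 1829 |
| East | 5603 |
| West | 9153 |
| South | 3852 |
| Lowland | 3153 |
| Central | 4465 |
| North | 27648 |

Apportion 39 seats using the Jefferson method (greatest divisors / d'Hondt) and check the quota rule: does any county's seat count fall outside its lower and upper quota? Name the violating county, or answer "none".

Standard quotas: Coastal 1.281, East 3.923, West 6.408, South 2.697, Lowland 2.208, Central 3.126, North 19.358.
Jefferson allocation: Coastal 1, East 4, West 6, South 2, Lowland 2, Central 3, North 21.
North has quota 19.358 (lower 19, upper 20) but receives 21 — outside the quota interval.

North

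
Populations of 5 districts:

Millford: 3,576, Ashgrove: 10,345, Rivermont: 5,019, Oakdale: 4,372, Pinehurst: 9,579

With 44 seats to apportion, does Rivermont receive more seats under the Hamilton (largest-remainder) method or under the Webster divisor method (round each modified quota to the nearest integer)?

Hamilton: Millford 5, Ashgrove 14, Rivermont 6, Oakdale 6, Pinehurst 13.
Webster: Millford 5, Ashgrove 13, Rivermont 7, Oakdale 6, Pinehurst 13.
Rivermont gets 6 under Hamilton and 7 under Webster.

Webster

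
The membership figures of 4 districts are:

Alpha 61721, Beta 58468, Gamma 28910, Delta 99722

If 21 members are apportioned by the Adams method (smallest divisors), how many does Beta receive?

5

Standard divisor 248821/21 ≈ 11848.619; standard quotas: Alpha 5.209, Beta 4.935, Gamma 2.440, Delta 8.416.
Rounding up gives 6, 5, 3, 9 = 23 seats, so the divisor must be adjusted.
With modified divisor 13400: modified quotas Alpha 4.606, Beta 4.363, Gamma 2.157, Delta 7.442.
Rounding up: Alpha 5, Beta 5, Gamma 3, Delta 8 (total 21).
Beta receives 5.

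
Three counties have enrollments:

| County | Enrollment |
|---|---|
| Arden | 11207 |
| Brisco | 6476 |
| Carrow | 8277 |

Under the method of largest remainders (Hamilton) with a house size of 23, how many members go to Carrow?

7

The standard divisor is 25960/23 ≈ 1128.696.
Standard quotas: Arden 9.9292, Brisco 5.7376, Carrow 7.3332.
Lower quotas: Arden 9, Brisco 5, Carrow 7 (sum 21, leaving 2 seats).
Remainders in descending order: Arden 0.9292, Brisco 0.7376, Carrow 0.3332.
Largest remainders: Arden, Brisco receive the extra seats.
Carrow receives 7.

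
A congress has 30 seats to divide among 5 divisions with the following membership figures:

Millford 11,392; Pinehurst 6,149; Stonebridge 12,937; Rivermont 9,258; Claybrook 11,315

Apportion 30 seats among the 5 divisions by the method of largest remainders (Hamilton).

The standard divisor is 51051/30 ≈ 1701.7.
Standard quotas: Millford 6.6945, Pinehurst 3.6134, Stonebridge 7.6024, Rivermont 5.4404, Claybrook 6.6492.
Lower quotas: Millford 6, Pinehurst 3, Stonebridge 7, Rivermont 5, Claybrook 6 (sum 27, leaving 3 seats).
Remainders in descending order: Millford 0.6945, Claybrook 0.6492, Pinehurst 0.6134, Stonebridge 0.6024, Rivermont 0.4404.
The surplus seats go to Millford, Claybrook, Pinehurst.

Millford 7, Pinehurst 4, Stonebridge 7, Rivermont 5, Claybrook 7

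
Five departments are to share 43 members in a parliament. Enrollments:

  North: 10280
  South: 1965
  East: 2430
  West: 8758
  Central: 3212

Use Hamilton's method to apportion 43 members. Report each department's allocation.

North: 17, South: 3, East: 4, West: 14, Central: 5

Total 26645; standard divisor 26645/43 ≈ 619.651.
Standard quotas: North 16.5900, South 3.1711, East 3.9216, West 14.1338, Central 5.1836.
Lower quotas: North 16, South 3, East 3, West 14, Central 5 (sum 41, leaving 2 seats).
Remainders in descending order: East 0.9216, North 0.5900, Central 0.1836, South 0.1711, West 0.1338.
Largest remainders: East, North receive the extra seats.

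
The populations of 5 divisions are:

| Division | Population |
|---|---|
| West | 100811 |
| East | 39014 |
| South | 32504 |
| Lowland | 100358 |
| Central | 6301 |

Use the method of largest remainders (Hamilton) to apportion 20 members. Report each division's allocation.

West 7; East 3; South 2; Lowland 7; Central 1

The standard divisor is 278988/20 ≈ 13949.4.
Standard quotas: West 7.2269, East 2.7968, South 2.3301, Lowland 7.1944, Central 0.4517.
Lower quotas: West 7, East 2, South 2, Lowland 7, Central 0 (sum 18, leaving 2 seats).
Remainders in descending order: East 0.7968, Central 0.4517, South 0.3301, West 0.2269, Lowland 0.1944.
The surplus seats go to East, Central.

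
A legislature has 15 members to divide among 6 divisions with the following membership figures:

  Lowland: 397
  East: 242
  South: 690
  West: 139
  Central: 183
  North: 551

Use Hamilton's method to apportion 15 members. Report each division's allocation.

Lowland=3, East=1, South=5, West=1, Central=1, North=4

Total 2202; standard divisor 2202/15 ≈ 146.8.
Standard quotas: Lowland 2.704, East 1.649, South 4.700, West 0.947, Central 1.247, North 3.753.
Lower quotas: Lowland 2, East 1, South 4, West 0, Central 1, North 3 (sum 11, leaving 4 seats).
Remainders in descending order: West 0.947, North 0.753, Lowland 0.704, South 0.700, East 0.649, Central 0.247.
The surplus seats go to West, North, Lowland, South.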